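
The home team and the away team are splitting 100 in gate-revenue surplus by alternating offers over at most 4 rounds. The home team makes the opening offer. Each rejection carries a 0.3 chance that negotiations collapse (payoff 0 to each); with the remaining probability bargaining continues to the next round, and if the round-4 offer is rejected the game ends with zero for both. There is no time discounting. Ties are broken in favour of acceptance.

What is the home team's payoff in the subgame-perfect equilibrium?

44.7

By backward induction:
Round 4 (the away team proposes): rejection yields 0 for the home team; the away team offers 0 and keeps 100.
Round 3 (the home team proposes): rejecting gives the away team an expected 0.7 × 100 = 70. The home team offers 70 and keeps 100 − 70 = 30.
Round 2 (the away team proposes): rejecting gives the home team an expected 0.7 × 30 = 21; the away team offers that and keeps 79.
Round 1 (the home team proposes): rejecting gives the away team an expected 0.7 × 79 = 55.3. The home team offers 55.3 and keeps 100 − 55.3 = 44.7.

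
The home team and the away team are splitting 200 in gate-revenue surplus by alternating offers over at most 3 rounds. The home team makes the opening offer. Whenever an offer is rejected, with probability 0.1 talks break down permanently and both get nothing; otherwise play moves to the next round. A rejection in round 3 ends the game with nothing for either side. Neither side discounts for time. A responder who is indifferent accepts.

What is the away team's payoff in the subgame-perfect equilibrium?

18

Round 3 (the home team proposes): rejection yields 0 for the away team; the home team offers 0 and keeps 200.
Round 2 (the away team proposes): rejecting gives the home team an expected 0.9 × 200 = 180; the away team offers that and keeps 20.
Round 1 (the home team proposes): rejecting gives the away team an expected 0.9 × 20 = 18, so the home team offers 18, keeping 182.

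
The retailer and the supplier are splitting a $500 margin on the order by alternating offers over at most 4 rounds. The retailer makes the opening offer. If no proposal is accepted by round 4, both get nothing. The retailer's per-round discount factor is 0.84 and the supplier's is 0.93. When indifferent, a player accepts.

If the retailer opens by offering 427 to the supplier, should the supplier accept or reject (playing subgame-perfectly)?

Reject

Round 4 (the supplier proposes): the retailer will accept anything ≥ 0, so the supplier offers 0 and keeps 500.
Round 3 (the retailer proposes): the supplier can get 500 next round, worth 0.93 × 500 = 465 now. The retailer offers 465 and keeps 500 − 465 = 35.
Round 2 (the supplier proposes): the retailer can get 35 next round, worth 0.84 × 35 = 29.4 now, so the supplier offers 29.4, keeping 470.6.
So by rejecting in round 1, the supplier gets 470.6 next round, worth 0.93 × 470.6 = 437.658 now.
Offer 427 < 437.658, so the supplier rejects.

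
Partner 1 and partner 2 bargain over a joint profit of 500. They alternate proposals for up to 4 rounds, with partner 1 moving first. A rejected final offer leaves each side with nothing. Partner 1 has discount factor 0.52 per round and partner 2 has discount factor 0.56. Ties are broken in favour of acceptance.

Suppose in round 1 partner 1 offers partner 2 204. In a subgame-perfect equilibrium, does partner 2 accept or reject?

Reject

Work out partner 2's continuation value if the offer is rejected.
Round 4 (partner 2 proposes): rejection yields 0 for partner 1; partner 2 offers 0 and keeps 500.
Round 3 (partner 1 proposes): partner 2 can get 500 next round, worth 0.56 × 500 = 280 now. Partner 1 offers 280 and keeps 500 − 280 = 220.
Round 2 (partner 2 proposes): partner 1 can get 220 next round, worth 0.52 × 220 = 114.4 now; partner 2 offers that and keeps 385.6.
So by rejecting in round 1, partner 2 gets 385.6 next round, worth 0.56 × 385.6 = 215.936 now.
Offer 204 < 215.936, so partner 2 rejects.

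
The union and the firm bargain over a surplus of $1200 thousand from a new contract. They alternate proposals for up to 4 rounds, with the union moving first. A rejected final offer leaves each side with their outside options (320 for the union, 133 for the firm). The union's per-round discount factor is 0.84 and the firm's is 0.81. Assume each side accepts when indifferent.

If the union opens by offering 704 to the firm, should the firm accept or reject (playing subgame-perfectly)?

Accept

Round 4 (the firm proposes): the union gets 320 if talks fail, so the firm offers 320 and keeps 880.
Round 3 (the union proposes): the firm can get 880 next round, worth 0.81 × 880 = 712.8 now, so the union offers 712.8, keeping 487.2.
Round 2 (the firm proposes): the union can get 487.2 next round, worth 0.84 × 487.2 = 409.248 now, so the firm offers 409.248, keeping 790.752.
So by rejecting in round 1, the firm gets 790.752 next round, worth 0.81 × 790.752 = 640.50912 now.
Offer 704 ≥ 640.50912, so the firm accepts.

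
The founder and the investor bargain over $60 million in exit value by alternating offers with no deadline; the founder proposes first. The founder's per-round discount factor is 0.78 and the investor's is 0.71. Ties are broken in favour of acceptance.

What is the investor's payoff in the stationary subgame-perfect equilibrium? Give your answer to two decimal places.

Let x be the founder's share when the founder proposes and y be the investor's share when the investor proposes.
The investor accepts iff offered ≥ 0.71·y, so x = 60 − 0.71y. Symmetrically y = 60 − 0.78x.
Substituting: x = 60 − 0.71(60 − 0.78x), giving x(1 − 0.78·0.71) = 60(1 − 0.71).
So x = 60 × 0.29 / 0.4462 ≈ 38.9960, and the investor receives 60 − x ≈ 21.0040.

21.00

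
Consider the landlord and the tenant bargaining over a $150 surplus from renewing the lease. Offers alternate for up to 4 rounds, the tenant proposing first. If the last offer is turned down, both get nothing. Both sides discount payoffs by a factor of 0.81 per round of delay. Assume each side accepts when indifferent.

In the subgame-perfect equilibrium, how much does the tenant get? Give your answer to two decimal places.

Round 4 (the landlord proposes): rejection yields 0 for the tenant; the landlord offers 0 and keeps 150.
Round 3 (the tenant proposes): the landlord can get 150 next round, worth 0.81 × 150 = 121.5 now. The tenant offers 121.5 and keeps 150 − 121.5 = 28.5.
Round 2 (the landlord proposes): the tenant can get 28.5 next round, worth 0.81 × 28.5 = 23.085 now; the landlord offers that and keeps 126.915.
Round 1 (the tenant proposes): the landlord can get 126.915 next round, worth 0.81 × 126.915 = 102.80115 now; the tenant offers that and keeps 47.19885.

47.20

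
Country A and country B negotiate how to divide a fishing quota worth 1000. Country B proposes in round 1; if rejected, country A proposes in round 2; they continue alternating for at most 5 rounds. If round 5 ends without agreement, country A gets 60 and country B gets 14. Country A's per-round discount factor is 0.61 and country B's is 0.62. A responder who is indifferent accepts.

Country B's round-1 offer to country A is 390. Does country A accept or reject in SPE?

Accept

Round 5 (country B proposes): country A gets 60 if talks fail, so country B offers 60 and keeps 940.
Round 4 (country A proposes): country B can get 940 next round, worth 0.62 × 940 = 582.8 now, so country A offers 582.8, keeping 417.2.
Round 3 (country B proposes): country A can get 417.2 next round, worth 0.61 × 417.2 = 254.492 now, so country B offers 254.492, keeping 745.508.
Round 2 (country A proposes): country B can get 745.508 next round, worth 0.62 × 745.508 = 462.21496 now; country A offers that and keeps 537.78504.
So by rejecting in round 1, country A gets 537.78504 next round, worth 0.61 × 537.78504 = 328.0488744 now.
Offer 390 ≥ 328.0488744, so country A accepts.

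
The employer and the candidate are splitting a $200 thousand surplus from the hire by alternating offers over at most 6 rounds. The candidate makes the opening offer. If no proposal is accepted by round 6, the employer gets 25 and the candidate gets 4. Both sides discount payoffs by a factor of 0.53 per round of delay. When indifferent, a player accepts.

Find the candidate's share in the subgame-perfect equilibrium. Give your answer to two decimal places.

127.99

Round 6 (the employer proposes): the candidate gets 4 if talks fail, so the employer offers 4 and keeps 196.
Round 5 (the candidate proposes): the employer can get 196 next round, worth 0.53 × 196 = 103.88 now, so the candidate offers 103.88, keeping 96.12.
Round 4 (the employer proposes): the candidate can get 96.12 next round, worth 0.53 × 96.12 = 50.9436 now. The employer offers 50.9436 and keeps 200 − 50.9436 = 149.0564.
Round 3 (the candidate proposes): the employer can get 149.0564 next round, worth 0.53 × 149.0564 = 78.999892 now; the candidate offers that and keeps 121.000108.
Round 2 (the employer proposes): the candidate can get 121.000108 next round, worth 0.53 × 121.000108 = 64.13005724 now. The employer offers 64.13005724 and keeps 200 − 64.13005724 = 135.86994276.
Round 1 (the candidate proposes): the employer can get 135.86994276 next round, worth 0.53 × 135.86994276 = 72.0110696628 now, so the candidate offers 72.0110696628, keeping 127.9889303372.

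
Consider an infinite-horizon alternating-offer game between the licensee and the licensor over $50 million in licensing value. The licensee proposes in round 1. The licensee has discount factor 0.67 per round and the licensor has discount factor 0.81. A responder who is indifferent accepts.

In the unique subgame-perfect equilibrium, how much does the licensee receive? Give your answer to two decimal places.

20.77

When the licensee proposes, the licensor accepts any offer worth at least 0.81 times what the licensor would get by proposing next round; and vice versa.
This gives x = 50 − 0.81y and y = 50 − 0.67x, where x and y are each side's share when it proposes.
Hence (1 − 0.81·0.67)x = 50(1 − 0.81), i.e. 0.4573·x = 9.5.
x ≈ 20.7741; the licensor's share is 50 − x ≈ 29.2259.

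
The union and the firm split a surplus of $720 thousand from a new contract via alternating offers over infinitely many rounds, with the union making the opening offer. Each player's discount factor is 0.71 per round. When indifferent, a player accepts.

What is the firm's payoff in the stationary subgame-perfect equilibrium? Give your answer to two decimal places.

298.95

In a stationary SPE each proposer offers the other exactly their discounted continuation value.
If the union keeps x when proposing and the firm keeps y when proposing, then x = 720 − 0.71y and y = 720 − 0.71x.
Solving: x = 720(1 − 0.71) / (1 − 0.71·0.71) = 208.8 / 0.4959 ≈ 421.0526.
The firm gets 720 − 421.0526 ≈ 298.9474.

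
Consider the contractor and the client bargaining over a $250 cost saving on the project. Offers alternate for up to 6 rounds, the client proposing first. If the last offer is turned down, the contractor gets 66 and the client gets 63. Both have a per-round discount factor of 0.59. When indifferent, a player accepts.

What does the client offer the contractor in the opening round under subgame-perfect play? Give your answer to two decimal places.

94.90

Work backward from the last round.
Round 6 (the contractor proposes): the client gets 63 if talks fail, so the contractor offers 63 and keeps 187.
Round 5 (the client proposes): the contractor can get 187 next round, worth 0.59 × 187 = 110.33 now. The client offers 110.33 and keeps 250 − 110.33 = 139.67.
Round 4 (the contractor proposes): the client can get 139.67 next round, worth 0.59 × 139.67 = 82.4053 now. The contractor offers 82.4053 and keeps 250 − 82.4053 = 167.5947.
Round 3 (the client proposes): the contractor can get 167.5947 next round, worth 0.59 × 167.5947 = 98.880873 now. The client offers 98.880873 and keeps 250 − 98.880873 = 151.119127.
Round 2 (the contractor proposes): the client can get 151.119127 next round, worth 0.59 × 151.119127 = 89.16028493 now; the contractor offers that and keeps 160.83971507.
Round 1 (the client proposes): the contractor can get 160.83971507 next round, worth 0.59 × 160.83971507 = 94.8954318913 now; the client offers that and keeps 155.1045681087.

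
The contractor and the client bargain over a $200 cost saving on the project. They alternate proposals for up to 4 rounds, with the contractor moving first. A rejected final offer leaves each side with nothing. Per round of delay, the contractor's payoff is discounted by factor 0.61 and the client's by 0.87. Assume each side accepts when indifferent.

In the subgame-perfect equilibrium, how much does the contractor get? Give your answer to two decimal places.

39.80

Work backward from the last round.
Round 4 (the client proposes): the contractor will accept anything ≥ 0, so the client offers 0 and keeps 200.
Round 3 (the contractor proposes): the client can get 200 next round, worth 0.87 × 200 = 174 now. The contractor offers 174 and keeps 200 − 174 = 26.
Round 2 (the client proposes): the contractor can get 26 next round, worth 0.61 × 26 = 15.86 now; the client offers that and keeps 184.14.
Round 1 (the contractor proposes): the client can get 184.14 next round, worth 0.87 × 184.14 = 160.2018 now; the contractor offers that and keeps 39.7982.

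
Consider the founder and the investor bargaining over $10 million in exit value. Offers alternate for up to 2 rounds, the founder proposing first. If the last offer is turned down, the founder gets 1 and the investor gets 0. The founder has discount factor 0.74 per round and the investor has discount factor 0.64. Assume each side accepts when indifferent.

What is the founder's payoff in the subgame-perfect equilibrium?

4.24

By backward induction:
Round 2 (the investor proposes): the founder gets 1 if talks fail, so the investor offers 1 and keeps 9.
Round 1 (the founder proposes): the investor can get 9 next round, worth 0.64 × 9 = 5.76 now. The founder offers 5.76 and keeps 10 − 5.76 = 4.24.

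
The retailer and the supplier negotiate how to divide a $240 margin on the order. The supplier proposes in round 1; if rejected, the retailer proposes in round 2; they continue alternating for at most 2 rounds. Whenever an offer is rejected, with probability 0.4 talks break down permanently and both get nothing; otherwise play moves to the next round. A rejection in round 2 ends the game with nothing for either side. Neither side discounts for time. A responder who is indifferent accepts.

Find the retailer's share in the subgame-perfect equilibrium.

144

By backward induction:
Round 2 (the retailer proposes): the supplier will accept anything ≥ 0, so the retailer offers 0 and keeps 240.
Round 1 (the supplier proposes): rejecting gives the retailer an expected 0.6 × 240 = 144. The supplier offers 144 and keeps 240 − 144 = 96.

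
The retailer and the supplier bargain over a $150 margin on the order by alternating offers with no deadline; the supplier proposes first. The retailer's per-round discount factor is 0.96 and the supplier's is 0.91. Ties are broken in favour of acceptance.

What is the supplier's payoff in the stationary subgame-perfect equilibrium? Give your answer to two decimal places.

Let x be the supplier's share when the supplier proposes and y be the retailer's share when the retailer proposes.
The retailer accepts iff offered ≥ 0.96·y, so x = 150 − 0.96y. Symmetrically y = 150 − 0.91x.
Substituting: x = 150 − 0.96(150 − 0.91x), giving x(1 − 0.91·0.96) = 150(1 − 0.96).
So x = 150 × 0.04 / 0.1264 ≈ 47.4684, and the retailer receives 150 − x ≈ 102.5316.

47.47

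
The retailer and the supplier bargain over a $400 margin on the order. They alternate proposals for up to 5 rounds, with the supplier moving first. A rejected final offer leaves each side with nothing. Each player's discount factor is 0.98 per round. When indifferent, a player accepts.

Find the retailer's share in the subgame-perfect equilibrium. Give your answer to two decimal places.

15.37

By backward induction:
Round 5 (the supplier proposes): the retailer will accept anything ≥ 0, so the supplier offers 0 and keeps 400.
Round 4 (the retailer proposes): the supplier can get 400 next round, worth 0.98 × 400 = 392 now; the retailer offers that and keeps 8.
Round 3 (the supplier proposes): the retailer can get 8 next round, worth 0.98 × 8 = 7.84 now; the supplier offers that and keeps 392.16.
Round 2 (the retailer proposes): the supplier can get 392.16 next round, worth 0.98 × 392.16 = 384.3168 now. The retailer offers 384.3168 and keeps 400 − 384.3168 = 15.6832.
Round 1 (the supplier proposes): the retailer can get 15.6832 next round, worth 0.98 × 15.6832 = 15.369536 now; the supplier offers that and keeps 384.630464.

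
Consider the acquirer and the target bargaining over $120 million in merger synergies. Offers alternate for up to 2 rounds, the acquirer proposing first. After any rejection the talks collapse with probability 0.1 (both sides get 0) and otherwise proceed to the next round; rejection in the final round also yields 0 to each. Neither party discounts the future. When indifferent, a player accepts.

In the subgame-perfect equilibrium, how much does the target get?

108

Round 2 (the target proposes): rejection yields 0 for the acquirer; the target offers 0 and keeps 120.
Round 1 (the acquirer proposes): rejecting gives the target an expected 0.9 × 120 = 108; the acquirer offers that and keeps 12.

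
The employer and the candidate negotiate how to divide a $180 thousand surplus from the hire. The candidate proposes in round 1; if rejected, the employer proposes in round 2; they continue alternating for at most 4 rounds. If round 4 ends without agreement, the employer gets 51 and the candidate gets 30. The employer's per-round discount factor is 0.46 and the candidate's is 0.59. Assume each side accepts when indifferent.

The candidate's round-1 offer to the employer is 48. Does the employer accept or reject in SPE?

Reject

Work out the employer's continuation value if the offer is rejected.
Round 4 (the employer proposes): the candidate gets 30 if talks fail, so the employer offers 30 and keeps 150.
Round 3 (the candidate proposes): the employer can get 150 next round, worth 0.46 × 150 = 69 now. The candidate offers 69 and keeps 180 − 69 = 111.
Round 2 (the employer proposes): the candidate can get 111 next round, worth 0.59 × 111 = 65.49 now; the employer offers that and keeps 114.51.
So by rejecting in round 1, the employer gets 114.51 next round, worth 0.46 × 114.51 = 52.6746 now.
Offer 48 < 52.6746, so the employer rejects.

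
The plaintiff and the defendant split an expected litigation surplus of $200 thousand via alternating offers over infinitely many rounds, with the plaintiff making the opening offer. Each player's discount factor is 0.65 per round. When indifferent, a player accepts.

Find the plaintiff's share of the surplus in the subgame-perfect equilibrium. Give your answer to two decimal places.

121.21

Let x be the plaintiff's share when the plaintiff proposes and y be the defendant's share when the defendant proposes.
The defendant accepts iff offered ≥ 0.65·y, so x = 200 − 0.65y. Symmetrically y = 200 − 0.65x.
Substituting: x = 200 − 0.65(200 − 0.65x), giving x(1 − 0.65·0.65) = 200(1 − 0.65).
So x = 200 × 0.35 / 0.5775 ≈ 121.2121, and the defendant receives 200 − x ≈ 78.7879.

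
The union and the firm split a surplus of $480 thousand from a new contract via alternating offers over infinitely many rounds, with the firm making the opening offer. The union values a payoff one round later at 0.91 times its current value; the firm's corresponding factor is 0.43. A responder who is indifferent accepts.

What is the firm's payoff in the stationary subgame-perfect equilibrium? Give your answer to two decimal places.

70.97

When the firm proposes, the union accepts any offer worth at least 0.91 times what the union would get by proposing next round; and vice versa.
This gives x = 480 − 0.91y and y = 480 − 0.43x, where x and y are each side's share when it proposes.
Hence (1 − 0.91·0.43)x = 480(1 − 0.91), i.e. 0.6087·x = 43.2.
x ≈ 70.9709; the union's share is 480 − x ≈ 409.0291.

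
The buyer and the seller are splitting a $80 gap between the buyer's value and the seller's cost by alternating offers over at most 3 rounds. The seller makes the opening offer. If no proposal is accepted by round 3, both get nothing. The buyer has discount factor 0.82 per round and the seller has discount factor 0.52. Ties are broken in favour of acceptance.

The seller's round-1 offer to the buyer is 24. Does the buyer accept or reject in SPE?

Reject

Work out the buyer's continuation value if the offer is rejected.
Round 3 (the seller proposes): the buyer will accept anything ≥ 0, so the seller offers 0 and keeps 80.
Round 2 (the buyer proposes): the seller can get 80 next round, worth 0.52 × 80 = 41.6 now, so the buyer offers 41.6, keeping 38.4.
So by rejecting in round 1, the buyer gets 38.4 next round, worth 0.82 × 38.4 = 31.488 now.
Offer 24 < 31.488, so the buyer rejects.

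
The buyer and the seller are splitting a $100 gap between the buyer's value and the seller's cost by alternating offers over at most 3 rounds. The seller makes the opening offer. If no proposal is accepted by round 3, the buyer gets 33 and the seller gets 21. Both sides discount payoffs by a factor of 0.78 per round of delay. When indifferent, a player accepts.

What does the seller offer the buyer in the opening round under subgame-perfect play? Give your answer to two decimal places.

Round 3 (the seller proposes): the buyer gets 33 if talks fail, so the seller offers 33 and keeps 67.
Round 2 (the buyer proposes): the seller can get 67 next round, worth 0.78 × 67 = 52.26 now, so the buyer offers 52.26, keeping 47.74.
Round 1 (the seller proposes): the buyer can get 47.74 next round, worth 0.78 × 47.74 = 37.2372 now, so the seller offers 37.2372, keeping 62.7628.

37.24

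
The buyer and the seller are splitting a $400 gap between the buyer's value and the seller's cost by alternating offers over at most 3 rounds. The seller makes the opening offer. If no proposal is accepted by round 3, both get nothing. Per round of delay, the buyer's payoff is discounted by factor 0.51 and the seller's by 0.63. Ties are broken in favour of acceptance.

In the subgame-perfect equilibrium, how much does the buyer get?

Round 3 (the seller proposes): rejection yields 0 for the buyer; the seller offers 0 and keeps 400.
Round 2 (the buyer proposes): the seller can get 400 next round, worth 0.63 × 400 = 252 now; the buyer offers that and keeps 148.
Round 1 (the seller proposes): the buyer can get 148 next round, worth 0.51 × 148 = 75.48 now. The seller offers 75.48 and keeps 400 − 75.48 = 324.52.

75.48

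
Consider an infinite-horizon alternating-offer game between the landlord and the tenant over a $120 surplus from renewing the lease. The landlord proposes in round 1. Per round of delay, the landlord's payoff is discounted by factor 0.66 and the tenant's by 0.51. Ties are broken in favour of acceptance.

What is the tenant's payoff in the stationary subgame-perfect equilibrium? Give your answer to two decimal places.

31.37

When the landlord proposes, the tenant accepts any offer worth at least 0.51 times what the tenant would get by proposing next round; and vice versa.
This gives x = 120 − 0.51y and y = 120 − 0.66x, where x and y are each side's share when it proposes.
Hence (1 − 0.51·0.66)x = 120(1 − 0.51), i.e. 0.6634·x = 58.8.
x ≈ 88.6343; the tenant's share is 120 − x ≈ 31.3657.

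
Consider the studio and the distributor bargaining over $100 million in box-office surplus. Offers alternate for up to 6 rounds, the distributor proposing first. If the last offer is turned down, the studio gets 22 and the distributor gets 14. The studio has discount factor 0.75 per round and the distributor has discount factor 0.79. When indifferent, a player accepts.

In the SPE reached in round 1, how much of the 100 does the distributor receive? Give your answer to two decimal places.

Round 6 (the studio proposes): the distributor gets 14 if talks fail, so the studio offers 14 and keeps 86.
Round 5 (the distributor proposes): the studio can get 86 next round, worth 0.75 × 86 = 64.5 now. The distributor offers 64.5 and keeps 100 − 64.5 = 35.5.
Round 4 (the studio proposes): the distributor can get 35.5 next round, worth 0.79 × 35.5 = 28.045 now. The studio offers 28.045 and keeps 100 − 28.045 = 71.955.
Round 3 (the distributor proposes): the studio can get 71.955 next round, worth 0.75 × 71.955 = 53.96625 now; the distributor offers that and keeps 46.03375.
Round 2 (the studio proposes): the distributor can get 46.03375 next round, worth 0.79 × 46.03375 = 36.3666625 now; the studio offers that and keeps 63.6333375.
Round 1 (the distributor proposes): the studio can get 63.6333375 next round, worth 0.75 × 63.6333375 = 47.725003125 now. The distributor offers 47.725003125 and keeps 100 − 47.725003125 = 52.274996875.

52.27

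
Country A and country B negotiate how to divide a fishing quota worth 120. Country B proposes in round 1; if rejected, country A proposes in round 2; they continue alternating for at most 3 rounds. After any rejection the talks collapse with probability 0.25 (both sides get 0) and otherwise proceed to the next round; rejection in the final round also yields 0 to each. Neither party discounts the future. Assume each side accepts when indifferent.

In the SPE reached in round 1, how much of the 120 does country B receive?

Round 3 (country B proposes): rejection yields 0 for country A; country B offers 0 and keeps 120.
Round 2 (country A proposes): rejecting gives country B an expected 0.75 × 120 = 90, so country A offers 90, keeping 30.
Round 1 (country B proposes): rejecting gives country A an expected 0.75 × 30 = 22.5; country B offers that and keeps 97.5.

97.5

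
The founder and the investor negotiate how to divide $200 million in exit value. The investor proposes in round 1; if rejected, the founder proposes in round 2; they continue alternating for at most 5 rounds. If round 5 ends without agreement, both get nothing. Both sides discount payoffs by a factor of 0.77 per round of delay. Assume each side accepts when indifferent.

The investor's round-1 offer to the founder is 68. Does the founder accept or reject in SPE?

Round 5 (the investor proposes): the founder will accept anything ≥ 0, so the investor offers 0 and keeps 200.
Round 4 (the founder proposes): the investor can get 200 next round, worth 0.77 × 200 = 154 now, so the founder offers 154, keeping 46.
Round 3 (the investor proposes): the founder can get 46 next round, worth 0.77 × 46 = 35.42 now; the investor offers that and keeps 164.58.
Round 2 (the founder proposes): the investor can get 164.58 next round, worth 0.77 × 164.58 = 126.7266 now. The founder offers 126.7266 and keeps 200 − 126.7266 = 73.2734.
So by rejecting in round 1, the founder gets 73.2734 next round, worth 0.77 × 73.2734 = 56.420518 now.
Offer 68 ≥ 56.420518, so the founder accepts.

Accept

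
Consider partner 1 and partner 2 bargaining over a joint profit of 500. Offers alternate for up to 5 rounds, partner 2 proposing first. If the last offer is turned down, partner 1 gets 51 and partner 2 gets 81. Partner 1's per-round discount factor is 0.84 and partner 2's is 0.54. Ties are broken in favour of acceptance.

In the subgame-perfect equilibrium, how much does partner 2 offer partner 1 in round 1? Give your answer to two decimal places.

Round 5 (partner 2 proposes): partner 1 gets 51 if talks fail, so partner 2 offers 51 and keeps 449.
Round 4 (partner 1 proposes): partner 2 can get 449 next round, worth 0.54 × 449 = 242.46 now, so partner 1 offers 242.46, keeping 257.54.
Round 3 (partner 2 proposes): partner 1 can get 257.54 next round, worth 0.84 × 257.54 = 216.3336 now, so partner 2 offers 216.3336, keeping 283.6664.
Round 2 (partner 1 proposes): partner 2 can get 283.6664 next round, worth 0.54 × 283.6664 = 153.179856 now, so partner 1 offers 153.179856, keeping 346.820144.
Round 1 (partner 2 proposes): partner 1 can get 346.820144 next round, worth 0.84 × 346.820144 = 291.32892096 now, so partner 2 offers 291.32892096, keeping 208.67107904.

291.33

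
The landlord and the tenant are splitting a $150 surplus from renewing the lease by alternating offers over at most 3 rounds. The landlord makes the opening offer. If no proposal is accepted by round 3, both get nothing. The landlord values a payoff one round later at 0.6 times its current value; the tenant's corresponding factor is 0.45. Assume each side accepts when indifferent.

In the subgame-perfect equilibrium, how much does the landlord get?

123

Solve by backward induction from round 3.
Round 3 (the landlord proposes): rejection yields 0 for the tenant; the landlord offers 0 and keeps 150.
Round 2 (the tenant proposes): the landlord can get 150 next round, worth 0.6 × 150 = 90 now, so the tenant offers 90, keeping 60.
Round 1 (the landlord proposes): the tenant can get 60 next round, worth 0.45 × 60 = 27 now; the landlord offers that and keeps 123.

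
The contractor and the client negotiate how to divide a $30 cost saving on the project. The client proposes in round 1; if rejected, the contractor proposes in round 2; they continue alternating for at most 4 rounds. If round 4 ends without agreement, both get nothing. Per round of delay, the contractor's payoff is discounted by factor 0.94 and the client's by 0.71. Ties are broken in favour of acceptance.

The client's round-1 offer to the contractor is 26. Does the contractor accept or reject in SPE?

Work out the contractor's continuation value if the offer is rejected.
Round 4 (the contractor proposes): the client will accept anything ≥ 0, so the contractor offers 0 and keeps 30.
Round 3 (the client proposes): the contractor can get 30 next round, worth 0.94 × 30 = 28.2 now, so the client offers 28.2, keeping 1.8.
Round 2 (the contractor proposes): the client can get 1.8 next round, worth 0.71 × 1.8 = 1.278 now; the contractor offers that and keeps 28.722.
So by rejecting in round 1, the contractor gets 28.722 next round, worth 0.94 × 28.722 = 26.99868 now.
Offer 26 < 26.99868, so the contractor rejects.

Reject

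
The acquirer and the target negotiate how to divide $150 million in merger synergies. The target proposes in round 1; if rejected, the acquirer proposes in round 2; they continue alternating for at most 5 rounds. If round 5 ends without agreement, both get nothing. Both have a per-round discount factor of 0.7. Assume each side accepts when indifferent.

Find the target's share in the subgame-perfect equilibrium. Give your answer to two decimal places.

Round 5 (the target proposes): the acquirer will accept anything ≥ 0, so the target offers 0 and keeps 150.
Round 4 (the acquirer proposes): the target can get 150 next round, worth 0.7 × 150 = 105 now, so the acquirer offers 105, keeping 45.
Round 3 (the target proposes): the acquirer can get 45 next round, worth 0.7 × 45 = 31.5 now; the target offers that and keeps 118.5.
Round 2 (the acquirer proposes): the target can get 118.5 next round, worth 0.7 × 118.5 = 82.95 now, so the acquirer offers 82.95, keeping 67.05.
Round 1 (the target proposes): the acquirer can get 67.05 next round, worth 0.7 × 67.05 = 46.935 now, so the target offers 46.935, keeping 103.065.

103.07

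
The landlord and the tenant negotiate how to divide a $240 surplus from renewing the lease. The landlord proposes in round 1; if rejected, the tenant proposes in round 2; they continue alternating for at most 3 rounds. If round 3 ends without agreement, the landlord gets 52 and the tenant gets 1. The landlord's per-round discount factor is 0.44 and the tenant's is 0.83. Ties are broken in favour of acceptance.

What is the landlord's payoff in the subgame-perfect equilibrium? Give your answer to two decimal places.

Solve by backward induction from round 3.
Round 3 (the landlord proposes): the tenant gets 1 if talks fail, so the landlord offers 1 and keeps 239.
Round 2 (the tenant proposes): the landlord can get 239 next round, worth 0.44 × 239 = 105.16 now; the tenant offers that and keeps 134.84.
Round 1 (the landlord proposes): the tenant can get 134.84 next round, worth 0.83 × 134.84 = 111.9172 now. The landlord offers 111.9172 and keeps 240 − 111.9172 = 128.0828.

128.08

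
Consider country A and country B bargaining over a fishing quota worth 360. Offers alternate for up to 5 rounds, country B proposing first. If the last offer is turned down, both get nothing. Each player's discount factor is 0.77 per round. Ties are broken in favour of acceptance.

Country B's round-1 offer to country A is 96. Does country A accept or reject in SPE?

Reject

Work out country A's continuation value if the offer is rejected.
Round 5 (country B proposes): country A will accept anything ≥ 0, so country B offers 0 and keeps 360.
Round 4 (country A proposes): country B can get 360 next round, worth 0.77 × 360 = 277.2 now. Country A offers 277.2 and keeps 360 − 277.2 = 82.8.
Round 3 (country B proposes): country A can get 82.8 next round, worth 0.77 × 82.8 = 63.756 now. Country B offers 63.756 and keeps 360 − 63.756 = 296.244.
Round 2 (country A proposes): country B can get 296.244 next round, worth 0.77 × 296.244 = 228.10788 now, so country A offers 228.10788, keeping 131.89212.
So by rejecting in round 1, country A gets 131.89212 next round, worth 0.77 × 131.89212 = 101.5569324 now.
Offer 96 < 101.5569324, so country A rejects.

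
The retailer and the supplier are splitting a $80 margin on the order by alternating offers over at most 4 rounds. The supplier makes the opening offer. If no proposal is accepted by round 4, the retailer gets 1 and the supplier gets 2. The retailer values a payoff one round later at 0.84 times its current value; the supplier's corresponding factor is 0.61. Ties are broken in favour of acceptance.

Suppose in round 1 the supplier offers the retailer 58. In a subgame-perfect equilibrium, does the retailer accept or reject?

Reject

Work out the retailer's continuation value if the offer is rejected.
Round 4 (the retailer proposes): the supplier gets 2 if talks fail, so the retailer offers 2 and keeps 78.
Round 3 (the supplier proposes): the retailer can get 78 next round, worth 0.84 × 78 = 65.52 now; the supplier offers that and keeps 14.48.
Round 2 (the retailer proposes): the supplier can get 14.48 next round, worth 0.61 × 14.48 = 8.8328 now. The retailer offers 8.8328 and keeps 80 − 8.8328 = 71.1672.
So by rejecting in round 1, the retailer gets 71.1672 next round, worth 0.84 × 71.1672 = 59.780448 now.
Offer 58 < 59.780448, so the retailer rejects.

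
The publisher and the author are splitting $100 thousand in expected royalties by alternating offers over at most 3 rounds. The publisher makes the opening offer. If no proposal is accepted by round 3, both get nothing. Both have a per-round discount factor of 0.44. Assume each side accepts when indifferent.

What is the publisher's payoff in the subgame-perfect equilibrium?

Work backward from the last round.
Round 3 (the publisher proposes): rejection yields 0 for the author; the publisher offers 0 and keeps 100.
Round 2 (the author proposes): the publisher can get 100 next round, worth 0.44 × 100 = 44 now, so the author offers 44, keeping 56.
Round 1 (the publisher proposes): the author can get 56 next round, worth 0.44 × 56 = 24.64 now; the publisher offers that and keeps 75.36.

75.36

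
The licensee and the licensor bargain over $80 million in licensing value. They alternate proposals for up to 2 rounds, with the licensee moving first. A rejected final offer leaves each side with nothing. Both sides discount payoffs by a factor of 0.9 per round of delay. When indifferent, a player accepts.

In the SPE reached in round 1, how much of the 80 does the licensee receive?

8

Round 2 (the licensor proposes): the licensee will accept anything ≥ 0, so the licensor offers 0 and keeps 80.
Round 1 (the licensee proposes): the licensor can get 80 next round, worth 0.9 × 80 = 72 now. The licensee offers 72 and keeps 80 − 72 = 8.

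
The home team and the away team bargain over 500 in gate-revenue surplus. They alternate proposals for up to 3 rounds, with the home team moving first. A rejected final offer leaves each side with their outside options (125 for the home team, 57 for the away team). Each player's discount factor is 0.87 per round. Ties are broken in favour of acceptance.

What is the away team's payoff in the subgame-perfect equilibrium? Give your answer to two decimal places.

99.69

Round 3 (the home team proposes): the away team gets 57 if talks fail, so the home team offers 57 and keeps 443.
Round 2 (the away team proposes): the home team can get 443 next round, worth 0.87 × 443 = 385.41 now; the away team offers that and keeps 114.59.
Round 1 (the home team proposes): the away team can get 114.59 next round, worth 0.87 × 114.59 = 99.6933 now; the home team offers that and keeps 400.3067.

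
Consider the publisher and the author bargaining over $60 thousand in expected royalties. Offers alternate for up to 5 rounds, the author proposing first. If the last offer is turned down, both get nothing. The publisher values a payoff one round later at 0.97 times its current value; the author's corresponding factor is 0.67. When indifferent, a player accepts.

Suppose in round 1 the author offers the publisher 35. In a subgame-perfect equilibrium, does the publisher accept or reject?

Round 5 (the author proposes): the publisher will accept anything ≥ 0, so the author offers 0 and keeps 60.
Round 4 (the publisher proposes): the author can get 60 next round, worth 0.67 × 60 = 40.2 now. The publisher offers 40.2 and keeps 60 − 40.2 = 19.8.
Round 3 (the author proposes): the publisher can get 19.8 next round, worth 0.97 × 19.8 = 19.206 now. The author offers 19.206 and keeps 60 − 19.206 = 40.794.
Round 2 (the publisher proposes): the author can get 40.794 next round, worth 0.67 × 40.794 = 27.33198 now, so the publisher offers 27.33198, keeping 32.66802.
So by rejecting in round 1, the publisher gets 32.66802 next round, worth 0.97 × 32.66802 = 31.6879794 now.
Offer 35 ≥ 31.6879794, so the publisher accepts.

Accept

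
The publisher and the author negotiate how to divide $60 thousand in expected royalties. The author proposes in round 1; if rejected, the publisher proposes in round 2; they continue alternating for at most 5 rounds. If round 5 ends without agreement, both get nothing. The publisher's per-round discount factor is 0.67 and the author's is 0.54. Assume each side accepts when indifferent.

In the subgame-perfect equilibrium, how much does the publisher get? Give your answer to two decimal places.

25.18

Round 5 (the author proposes): rejection yields 0 for the publisher; the author offers 0 and keeps 60.
Round 4 (the publisher proposes): the author can get 60 next round, worth 0.54 × 60 = 32.4 now, so the publisher offers 32.4, keeping 27.6.
Round 3 (the author proposes): the publisher can get 27.6 next round, worth 0.67 × 27.6 = 18.492 now; the author offers that and keeps 41.508.
Round 2 (the publisher proposes): the author can get 41.508 next round, worth 0.54 × 41.508 = 22.41432 now. The publisher offers 22.41432 and keeps 60 − 22.41432 = 37.58568.
Round 1 (the author proposes): the publisher can get 37.58568 next round, worth 0.67 × 37.58568 = 25.1824056 now. The author offers 25.1824056 and keeps 60 − 25.1824056 = 34.8175944.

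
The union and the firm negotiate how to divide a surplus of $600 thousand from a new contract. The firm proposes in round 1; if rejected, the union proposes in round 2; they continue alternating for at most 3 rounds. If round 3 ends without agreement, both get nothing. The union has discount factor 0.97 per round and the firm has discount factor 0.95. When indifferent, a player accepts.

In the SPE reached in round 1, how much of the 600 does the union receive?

Round 3 (the firm proposes): rejection yields 0 for the union; the firm offers 0 and keeps 600.
Round 2 (the union proposes): the firm can get 600 next round, worth 0.95 × 600 = 570 now. The union offers 570 and keeps 600 − 570 = 30.
Round 1 (the firm proposes): the union can get 30 next round, worth 0.97 × 30 = 29.1 now, so the firm offers 29.1, keeping 570.9.

29.1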